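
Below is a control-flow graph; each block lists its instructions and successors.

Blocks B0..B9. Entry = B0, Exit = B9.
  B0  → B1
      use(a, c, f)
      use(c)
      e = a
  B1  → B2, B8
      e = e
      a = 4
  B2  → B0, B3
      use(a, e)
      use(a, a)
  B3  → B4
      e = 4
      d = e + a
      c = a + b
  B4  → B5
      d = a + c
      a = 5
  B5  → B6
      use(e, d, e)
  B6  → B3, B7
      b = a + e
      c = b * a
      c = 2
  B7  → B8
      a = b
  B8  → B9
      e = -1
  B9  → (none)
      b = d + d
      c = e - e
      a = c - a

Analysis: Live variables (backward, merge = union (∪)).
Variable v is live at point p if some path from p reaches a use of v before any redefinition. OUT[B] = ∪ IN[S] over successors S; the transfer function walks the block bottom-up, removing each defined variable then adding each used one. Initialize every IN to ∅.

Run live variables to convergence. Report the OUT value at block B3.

Converged values:
  B0: | IN={a, b, c, d, f} | OUT={b, c, d, e, f}
  B1: | IN={b, c, d, e, f} | OUT={a, b, c, d, e, f}
  B2: | IN={a, b, c, d, e, f} | OUT={a, b, c, d, f}
  B3: | IN={a, b} | OUT={a, c, e}
  B4: | IN={a, c, e} | OUT={a, d, e}
  B5: | IN={a, d, e} | OUT={a, d, e}
  B6: | IN={a, d, e} | OUT={a, b, d}
  B7: | IN={b, d} | OUT={a, d}
  B8: | IN={a, d} | OUT={a, d, e}
  B9: | IN={a, d, e} | OUT={}

Merge at B3: OUT[B3] = IN[B4] = {a, c, e}

Answer: {a, c, e}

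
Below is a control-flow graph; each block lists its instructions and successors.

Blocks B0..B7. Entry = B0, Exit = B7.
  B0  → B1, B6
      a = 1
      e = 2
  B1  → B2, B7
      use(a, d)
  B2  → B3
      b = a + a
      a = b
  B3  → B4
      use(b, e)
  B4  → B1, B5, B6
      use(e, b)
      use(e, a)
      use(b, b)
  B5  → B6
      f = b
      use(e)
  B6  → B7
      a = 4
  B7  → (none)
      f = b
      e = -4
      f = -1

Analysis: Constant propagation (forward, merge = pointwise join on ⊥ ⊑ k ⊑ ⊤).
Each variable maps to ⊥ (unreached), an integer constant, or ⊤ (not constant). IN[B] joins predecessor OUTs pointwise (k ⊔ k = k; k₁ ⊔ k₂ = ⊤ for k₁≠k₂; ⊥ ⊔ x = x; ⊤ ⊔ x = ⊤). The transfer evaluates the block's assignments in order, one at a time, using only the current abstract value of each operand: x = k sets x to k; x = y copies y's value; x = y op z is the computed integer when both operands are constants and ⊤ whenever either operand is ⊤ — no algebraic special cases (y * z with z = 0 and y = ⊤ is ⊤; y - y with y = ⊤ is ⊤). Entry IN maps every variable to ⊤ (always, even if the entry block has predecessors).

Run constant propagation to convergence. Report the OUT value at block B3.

Answer: {a: ⊤, b: ⊤, c: ⊤, d: ⊤, e: 2, f: ⊤}

Trace:
Per-block solution:
  B0:  IN=(all ⊤)  OUT={a:1, e:2; rest ⊤}
  B1:  IN={e:2; rest ⊤}  OUT={e:2; rest ⊤}
  B2:  IN={e:2; rest ⊤}  OUT={e:2; rest ⊤}
  B3:  IN={e:2; rest ⊤}  OUT={e:2; rest ⊤}
  B4:  IN={e:2; rest ⊤}  OUT={e:2; rest ⊤}
  B5:  IN={e:2; rest ⊤}  OUT={e:2; rest ⊤}
  B6:  IN={e:2; rest ⊤}  OUT={a:4, e:2; rest ⊤}
  B7:  IN={e:2; rest ⊤}  OUT={e:-4, f:-1; rest ⊤}

Merge at B3: IN[B3] = OUT[B2] = {a: ⊤, b: ⊤, c: ⊤, d: ⊤, e: 2, f: ⊤}
Applying B3's transfer function to that IN value gives OUT[B3] (row B3 above).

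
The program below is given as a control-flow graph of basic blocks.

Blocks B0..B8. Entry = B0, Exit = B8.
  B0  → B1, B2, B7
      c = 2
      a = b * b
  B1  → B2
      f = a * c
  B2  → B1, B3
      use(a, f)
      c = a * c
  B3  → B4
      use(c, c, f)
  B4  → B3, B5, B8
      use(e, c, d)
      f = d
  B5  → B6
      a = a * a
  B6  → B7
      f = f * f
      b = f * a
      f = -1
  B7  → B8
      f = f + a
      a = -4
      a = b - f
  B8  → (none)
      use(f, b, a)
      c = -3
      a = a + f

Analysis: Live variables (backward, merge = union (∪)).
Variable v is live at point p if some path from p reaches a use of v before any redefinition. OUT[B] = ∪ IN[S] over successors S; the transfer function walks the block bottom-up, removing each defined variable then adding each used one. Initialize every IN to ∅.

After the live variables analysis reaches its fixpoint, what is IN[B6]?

Answer: {a, f}

Trace:
Converged values:
  B0: | IN={b, d, e, f} | OUT={a, b, c, d, e, f}
  B1: | IN={a, b, c, d, e} | OUT={a, b, c, d, e, f}
  B2: | IN={a, b, c, d, e, f} | OUT={a, b, c, d, e, f}
  B3: | IN={a, b, c, d, e, f} | OUT={a, b, c, d, e}
  B4: | IN={a, b, c, d, e} | OUT={a, b, c, d, e, f}
  B5: | IN={a, f} | OUT={a, f}
  B6: | IN={a, f} | OUT={a, b, f}
  B7: | IN={a, b, f} | OUT={a, b, f}
  B8: | IN={a, b, f} | OUT={}

Merge at B6: OUT[B6] = IN[B7] = {a, b, f}
Applying B6's transfer function to that OUT value gives IN[B6] (row B6 above).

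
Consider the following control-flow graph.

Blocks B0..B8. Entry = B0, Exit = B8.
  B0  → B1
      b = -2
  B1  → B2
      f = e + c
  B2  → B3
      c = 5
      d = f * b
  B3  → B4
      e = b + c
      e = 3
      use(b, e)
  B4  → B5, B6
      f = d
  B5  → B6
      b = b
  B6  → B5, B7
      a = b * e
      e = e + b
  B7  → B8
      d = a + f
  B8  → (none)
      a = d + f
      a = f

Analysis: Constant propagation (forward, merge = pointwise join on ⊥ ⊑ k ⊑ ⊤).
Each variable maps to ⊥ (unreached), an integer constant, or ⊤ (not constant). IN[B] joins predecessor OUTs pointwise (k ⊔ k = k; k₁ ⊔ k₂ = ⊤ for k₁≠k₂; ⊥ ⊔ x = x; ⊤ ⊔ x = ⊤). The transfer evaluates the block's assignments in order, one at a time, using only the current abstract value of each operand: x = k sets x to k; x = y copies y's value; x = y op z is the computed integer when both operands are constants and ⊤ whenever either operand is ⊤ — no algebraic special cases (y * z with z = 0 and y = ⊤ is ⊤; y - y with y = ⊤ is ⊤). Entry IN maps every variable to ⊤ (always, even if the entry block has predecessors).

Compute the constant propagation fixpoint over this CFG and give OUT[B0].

Converged values:
  B0: | IN=(all ⊤) | OUT={b:-2; rest ⊤}
  B1: | IN={b:-2; rest ⊤} | OUT={b:-2; rest ⊤}
  B2: | IN={b:-2; rest ⊤} | OUT={b:-2, c:5; rest ⊤}
  B3: | IN={b:-2, c:5; rest ⊤} | OUT={b:-2, c:5, e:3; rest ⊤}
  B4: | IN={b:-2, c:5, e:3; rest ⊤} | OUT={b:-2, c:5, e:3; rest ⊤}
  B5: | IN={b:-2, c:5; rest ⊤} | OUT={b:-2, c:5; rest ⊤}
  B6: | IN={b:-2, c:5; rest ⊤} | OUT={b:-2, c:5; rest ⊤}
  B7: | IN={b:-2, c:5; rest ⊤} | OUT={b:-2, c:5; rest ⊤}
  B8: | IN={b:-2, c:5; rest ⊤} | OUT={b:-2, c:5; rest ⊤}

B0 is the boundary node: IN[B0] = {a: ⊤, b: ⊤, c: ⊤, d: ⊤, e: ⊤, f: ⊤}
Applying B0's transfer function to that IN value gives OUT[B0] (row B0 above).

Answer: {a: ⊤, b: -2, c: ⊤, d: ⊤, e: ⊤, f: ⊤}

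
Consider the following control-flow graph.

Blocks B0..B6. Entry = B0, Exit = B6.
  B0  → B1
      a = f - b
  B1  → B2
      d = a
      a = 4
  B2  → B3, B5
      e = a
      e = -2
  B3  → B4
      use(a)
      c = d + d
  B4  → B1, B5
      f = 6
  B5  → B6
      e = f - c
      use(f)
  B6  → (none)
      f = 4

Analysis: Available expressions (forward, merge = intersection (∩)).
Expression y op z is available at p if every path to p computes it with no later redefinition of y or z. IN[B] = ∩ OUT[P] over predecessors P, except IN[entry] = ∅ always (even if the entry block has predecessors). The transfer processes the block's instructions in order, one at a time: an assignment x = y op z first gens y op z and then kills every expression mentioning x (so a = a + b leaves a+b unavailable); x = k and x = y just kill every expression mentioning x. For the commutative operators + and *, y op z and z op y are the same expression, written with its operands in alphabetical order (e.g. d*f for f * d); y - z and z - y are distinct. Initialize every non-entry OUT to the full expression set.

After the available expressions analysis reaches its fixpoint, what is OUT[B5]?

Converged values:
  B0:   IN={}   OUT={f-b}
  B1:   IN={}   OUT={}
  B2:   IN={}   OUT={}
  B3:   IN={}   OUT={d+d}
  B4:   IN={d+d}   OUT={d+d}
  B5:   IN={}   OUT={f-c}
  B6:   IN={f-c}   OUT={}

Merge at B5: IN[B5] = OUT[B2] ∩ OUT[B4] = {}
Applying B5's transfer function to that IN value gives OUT[B5] (row B5 above).

Answer: {f-c}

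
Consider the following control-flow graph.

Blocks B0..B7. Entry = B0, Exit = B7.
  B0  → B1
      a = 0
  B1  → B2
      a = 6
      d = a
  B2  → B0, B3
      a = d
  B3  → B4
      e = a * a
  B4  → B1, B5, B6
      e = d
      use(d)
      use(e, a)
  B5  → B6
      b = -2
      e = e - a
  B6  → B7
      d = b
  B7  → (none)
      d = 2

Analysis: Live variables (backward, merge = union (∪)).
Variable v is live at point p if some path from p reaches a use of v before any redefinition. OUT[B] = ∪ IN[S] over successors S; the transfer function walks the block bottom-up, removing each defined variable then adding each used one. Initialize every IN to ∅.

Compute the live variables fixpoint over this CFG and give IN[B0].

Converged values:
  B0:  IN={b}  OUT={b}
  B1:  IN={b}  OUT={b, d}
  B2:  IN={b, d}  OUT={a, b, d}
  B3:  IN={a, b, d}  OUT={a, b, d}
  B4:  IN={a, b, d}  OUT={a, b, e}
  B5:  IN={a, e}  OUT={b}
  B6:  IN={b}  OUT={}
  B7:  IN={}  OUT={}

Merge at B0: OUT[B0] = IN[B1] = {b}
Applying B0's transfer function to that OUT value gives IN[B0] (row B0 above).

Answer: {b}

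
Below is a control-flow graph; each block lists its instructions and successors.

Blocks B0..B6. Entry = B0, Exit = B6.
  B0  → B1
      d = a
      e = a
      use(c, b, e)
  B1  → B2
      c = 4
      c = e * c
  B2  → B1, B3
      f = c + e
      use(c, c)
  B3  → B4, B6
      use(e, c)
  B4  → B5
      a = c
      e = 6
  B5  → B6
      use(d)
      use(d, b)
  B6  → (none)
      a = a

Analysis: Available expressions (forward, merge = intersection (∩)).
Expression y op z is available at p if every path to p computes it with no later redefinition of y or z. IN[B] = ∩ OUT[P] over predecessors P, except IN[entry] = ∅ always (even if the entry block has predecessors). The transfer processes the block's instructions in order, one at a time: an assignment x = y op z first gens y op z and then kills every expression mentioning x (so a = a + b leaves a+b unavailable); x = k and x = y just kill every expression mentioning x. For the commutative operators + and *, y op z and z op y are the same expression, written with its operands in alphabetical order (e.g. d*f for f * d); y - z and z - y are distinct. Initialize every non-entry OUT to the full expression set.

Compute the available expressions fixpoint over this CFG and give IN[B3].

Answer: {c+e}

Working:
Converged values:
  B0: | IN={} | OUT={}
  B1: | IN={} | OUT={}
  B2: | IN={} | OUT={c+e}
  B3: | IN={c+e} | OUT={c+e}
  B4: | IN={c+e} | OUT={}
  B5: | IN={} | OUT={}
  B6: | IN={} | OUT={}

Merge at B3: IN[B3] = OUT[B2] = {c+e}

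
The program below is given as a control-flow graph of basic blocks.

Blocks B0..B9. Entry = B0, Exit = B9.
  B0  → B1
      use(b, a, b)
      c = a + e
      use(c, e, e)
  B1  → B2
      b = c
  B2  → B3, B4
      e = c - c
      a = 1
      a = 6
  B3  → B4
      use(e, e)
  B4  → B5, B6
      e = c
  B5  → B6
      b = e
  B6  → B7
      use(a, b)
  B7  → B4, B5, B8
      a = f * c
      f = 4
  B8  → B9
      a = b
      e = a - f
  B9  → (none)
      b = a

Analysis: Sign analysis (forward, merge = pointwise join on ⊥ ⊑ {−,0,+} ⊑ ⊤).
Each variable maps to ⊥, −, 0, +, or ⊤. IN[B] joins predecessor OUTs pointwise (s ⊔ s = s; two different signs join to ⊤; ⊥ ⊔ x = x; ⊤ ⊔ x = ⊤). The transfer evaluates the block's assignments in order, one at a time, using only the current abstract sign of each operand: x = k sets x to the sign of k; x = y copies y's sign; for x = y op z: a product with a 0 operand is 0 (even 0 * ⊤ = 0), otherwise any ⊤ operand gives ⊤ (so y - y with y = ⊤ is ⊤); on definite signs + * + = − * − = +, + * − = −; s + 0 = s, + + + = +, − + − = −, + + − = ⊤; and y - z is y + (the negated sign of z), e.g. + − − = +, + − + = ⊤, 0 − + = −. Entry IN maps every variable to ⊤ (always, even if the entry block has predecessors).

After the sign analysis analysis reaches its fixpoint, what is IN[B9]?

Answer: {a: ⊤, b: ⊤, c: ⊤, d: ⊤, e: ⊤, f: +}

Trace:
Fixpoint table:
  B0: | IN=(all ⊤) | OUT=(all ⊤)
  B1: | IN=(all ⊤) | OUT=(all ⊤)
  B2: | IN=(all ⊤) | OUT={a:+; rest ⊤}
  B3: | IN={a:+; rest ⊤} | OUT={a:+; rest ⊤}
  B4: | IN=(all ⊤) | OUT=(all ⊤)
  B5: | IN=(all ⊤) | OUT=(all ⊤)
  B6: | IN=(all ⊤) | OUT=(all ⊤)
  B7: | IN=(all ⊤) | OUT={f:+; rest ⊤}
  B8: | IN={f:+; rest ⊤} | OUT={f:+; rest ⊤}
  B9: | IN={f:+; rest ⊤} | OUT={f:+; rest ⊤}

Merge at B9: IN[B9] = OUT[B8] = {a: ⊤, b: ⊤, c: ⊤, d: ⊤, e: ⊤, f: +}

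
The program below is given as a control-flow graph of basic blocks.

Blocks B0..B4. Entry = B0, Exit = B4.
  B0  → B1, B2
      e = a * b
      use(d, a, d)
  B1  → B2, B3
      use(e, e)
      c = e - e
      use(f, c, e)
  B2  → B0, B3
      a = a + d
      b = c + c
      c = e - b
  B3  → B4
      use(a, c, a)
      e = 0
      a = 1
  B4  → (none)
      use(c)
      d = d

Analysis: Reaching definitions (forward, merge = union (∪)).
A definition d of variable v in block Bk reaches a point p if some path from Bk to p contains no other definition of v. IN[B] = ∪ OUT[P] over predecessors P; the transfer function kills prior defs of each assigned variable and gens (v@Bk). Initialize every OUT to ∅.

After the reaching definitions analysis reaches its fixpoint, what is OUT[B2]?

Converged values:
  B0:  IN={a@B2, b@B2, c@B2, e@B0}  OUT={a@B2, b@B2, c@B2, e@B0}
  B1:  IN={a@B2, b@B2, c@B2, e@B0}  OUT={a@B2, b@B2, c@B1, e@B0}
  B2:  IN={a@B2, b@B2, c@B1, c@B2, e@B0}  OUT={a@B2, b@B2, c@B2, e@B0}
  B3:  IN={a@B2, b@B2, c@B1, c@B2, e@B0}  OUT={a@B3, b@B2, c@B1, c@B2, e@B3}
  B4:  IN={a@B3, b@B2, c@B1, c@B2, e@B3}  OUT={a@B3, b@B2, c@B1, c@B2, d@B4, e@B3}

Merge at B2: IN[B2] = OUT[B0] ⊔ OUT[B1] = {a@B2, b@B2, c@B1, c@B2, e@B0}
Applying B2's transfer function to that IN value gives OUT[B2] (row B2 above).

Answer: {a@B2, b@B2, c@B2, e@B0}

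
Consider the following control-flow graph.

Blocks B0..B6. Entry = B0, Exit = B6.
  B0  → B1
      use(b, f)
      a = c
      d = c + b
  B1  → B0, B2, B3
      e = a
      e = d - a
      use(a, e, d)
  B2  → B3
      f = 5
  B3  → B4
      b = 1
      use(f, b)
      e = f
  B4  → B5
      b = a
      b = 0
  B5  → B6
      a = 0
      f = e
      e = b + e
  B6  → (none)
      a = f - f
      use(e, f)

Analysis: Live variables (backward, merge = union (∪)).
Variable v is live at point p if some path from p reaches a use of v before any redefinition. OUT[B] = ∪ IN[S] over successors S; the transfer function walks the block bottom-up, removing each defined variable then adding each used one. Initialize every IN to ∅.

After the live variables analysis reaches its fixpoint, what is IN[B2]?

Answer: {a}

Working:
Converged values:
  B0:  IN={b, c, f}  OUT={a, b, c, d, f}
  B1:  IN={a, b, c, d, f}  OUT={a, b, c, f}
  B2:  IN={a}  OUT={a, f}
  B3:  IN={a, f}  OUT={a, e}
  B4:  IN={a, e}  OUT={b, e}
  B5:  IN={b, e}  OUT={e, f}
  B6:  IN={e, f}  OUT={}

Merge at B2: OUT[B2] = IN[B3] = {a, f}
Applying B2's transfer function to that OUT value gives IN[B2] (row B2 above).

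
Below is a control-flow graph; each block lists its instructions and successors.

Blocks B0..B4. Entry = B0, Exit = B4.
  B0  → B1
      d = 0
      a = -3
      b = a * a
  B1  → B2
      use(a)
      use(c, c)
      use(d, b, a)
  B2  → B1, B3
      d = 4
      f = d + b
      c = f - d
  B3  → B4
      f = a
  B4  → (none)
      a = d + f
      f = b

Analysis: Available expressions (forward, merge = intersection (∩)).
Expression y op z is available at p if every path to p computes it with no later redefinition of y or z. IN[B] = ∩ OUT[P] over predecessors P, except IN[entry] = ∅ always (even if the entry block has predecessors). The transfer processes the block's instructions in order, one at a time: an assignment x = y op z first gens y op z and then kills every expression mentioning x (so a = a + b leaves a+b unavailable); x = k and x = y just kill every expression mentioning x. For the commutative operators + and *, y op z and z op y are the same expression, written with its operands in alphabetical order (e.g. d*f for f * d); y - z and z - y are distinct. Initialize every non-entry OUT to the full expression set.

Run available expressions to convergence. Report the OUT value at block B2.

Fixpoint table:
  B0:  IN={}  OUT={a*a}
  B1:  IN={a*a}  OUT={a*a}
  B2:  IN={a*a}  OUT={a*a, b+d, f-d}
  B3:  IN={a*a, b+d, f-d}  OUT={a*a, b+d}
  B4:  IN={a*a, b+d}  OUT={b+d}

Merge at B2: IN[B2] = OUT[B1] = {a*a}
Applying B2's transfer function to that IN value gives OUT[B2] (row B2 above).

Answer: {a*a, b+d, f-d}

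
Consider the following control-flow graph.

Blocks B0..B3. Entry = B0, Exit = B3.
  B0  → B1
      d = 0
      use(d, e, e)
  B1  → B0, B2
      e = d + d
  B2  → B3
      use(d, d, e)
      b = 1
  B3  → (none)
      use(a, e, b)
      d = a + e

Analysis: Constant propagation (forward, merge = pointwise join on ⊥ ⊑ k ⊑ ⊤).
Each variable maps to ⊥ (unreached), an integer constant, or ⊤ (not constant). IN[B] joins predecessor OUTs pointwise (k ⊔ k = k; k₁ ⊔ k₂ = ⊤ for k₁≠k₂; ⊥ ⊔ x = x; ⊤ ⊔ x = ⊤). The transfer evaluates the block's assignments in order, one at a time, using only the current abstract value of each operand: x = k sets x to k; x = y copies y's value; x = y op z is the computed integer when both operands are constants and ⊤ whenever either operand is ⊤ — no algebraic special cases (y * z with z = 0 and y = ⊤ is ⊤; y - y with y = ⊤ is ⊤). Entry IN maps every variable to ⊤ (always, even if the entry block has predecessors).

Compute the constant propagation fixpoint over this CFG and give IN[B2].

Answer: {a: ⊤, b: ⊤, c: ⊤, d: 0, e: 0, f: ⊤}

Trace:
Fixpoint table:
  B0:  IN=(all ⊤)  OUT={d:0; rest ⊤}
  B1:  IN={d:0; rest ⊤}  OUT={d:0, e:0; rest ⊤}
  B2:  IN={d:0, e:0; rest ⊤}  OUT={b:1, d:0, e:0; rest ⊤}
  B3:  IN={b:1, d:0, e:0; rest ⊤}  OUT={b:1, e:0; rest ⊤}

Merge at B2: IN[B2] = OUT[B1] = {a: ⊤, b: ⊤, c: ⊤, d: 0, e: 0, f: ⊤}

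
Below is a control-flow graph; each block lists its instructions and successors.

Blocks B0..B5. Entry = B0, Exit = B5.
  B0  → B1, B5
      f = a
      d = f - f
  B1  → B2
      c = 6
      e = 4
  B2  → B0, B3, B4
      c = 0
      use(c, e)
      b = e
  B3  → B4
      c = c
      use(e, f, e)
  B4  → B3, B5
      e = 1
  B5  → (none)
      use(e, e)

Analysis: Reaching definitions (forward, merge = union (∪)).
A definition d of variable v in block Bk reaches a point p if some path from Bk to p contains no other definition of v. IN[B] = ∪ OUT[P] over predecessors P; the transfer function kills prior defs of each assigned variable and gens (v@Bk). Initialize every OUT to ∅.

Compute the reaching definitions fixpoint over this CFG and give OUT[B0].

Fixpoint table:
  B0: | IN={b@B2, c@B2, d@B0, e@B1, f@B0} | OUT={b@B2, c@B2, d@B0, e@B1, f@B0}
  B1: | IN={b@B2, c@B2, d@B0, e@B1, f@B0} | OUT={b@B2, c@B1, d@B0, e@B1, f@B0}
  B2: | IN={b@B2, c@B1, d@B0, e@B1, f@B0} | OUT={b@B2, c@B2, d@B0, e@B1, f@B0}
  B3: | IN={b@B2, c@B2, c@B3, d@B0, e@B1, e@B4, f@B0} | OUT={b@B2, c@B3, d@B0, e@B1, e@B4, f@B0}
  B4: | IN={b@B2, c@B2, c@B3, d@B0, e@B1, e@B4, f@B0} | OUT={b@B2, c@B2, c@B3, d@B0, e@B4, f@B0}
  B5: | IN={b@B2, c@B2, c@B3, d@B0, e@B1, e@B4, f@B0} | OUT={b@B2, c@B2, c@B3, d@B0, e@B1, e@B4, f@B0}

Merge at B0 (entry node, so the boundary value {} is joined with the incoming edge(s)): IN[B0] = {} ⊔ OUT[B2] = {b@B2, c@B2, d@B0, e@B1, f@B0}
Applying B0's transfer function to that IN value gives OUT[B0] (row B0 above).

Answer: {b@B2, c@B2, d@B0, e@B1, f@B0}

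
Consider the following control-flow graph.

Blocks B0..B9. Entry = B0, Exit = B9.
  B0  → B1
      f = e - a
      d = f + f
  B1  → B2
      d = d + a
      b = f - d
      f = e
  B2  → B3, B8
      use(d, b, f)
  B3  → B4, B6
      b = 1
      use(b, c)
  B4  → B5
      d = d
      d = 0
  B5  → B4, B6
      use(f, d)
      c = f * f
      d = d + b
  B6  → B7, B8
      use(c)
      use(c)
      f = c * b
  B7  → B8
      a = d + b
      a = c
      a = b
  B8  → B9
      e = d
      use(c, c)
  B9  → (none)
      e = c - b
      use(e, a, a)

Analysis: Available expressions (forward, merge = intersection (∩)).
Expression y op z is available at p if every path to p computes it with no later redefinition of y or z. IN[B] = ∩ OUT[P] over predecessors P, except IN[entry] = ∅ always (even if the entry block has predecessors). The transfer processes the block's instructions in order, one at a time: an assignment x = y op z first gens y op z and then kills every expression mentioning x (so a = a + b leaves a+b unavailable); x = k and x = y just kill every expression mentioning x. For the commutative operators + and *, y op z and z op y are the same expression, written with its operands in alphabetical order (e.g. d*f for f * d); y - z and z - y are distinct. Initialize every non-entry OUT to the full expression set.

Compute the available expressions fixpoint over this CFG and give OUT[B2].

Per-block solution:
  B0:   IN={}   OUT={e-a, f+f}
  B1:   IN={e-a, f+f}   OUT={e-a}
  B2:   IN={e-a}   OUT={e-a}
  B3:   IN={e-a}   OUT={e-a}
  B4:   IN={e-a}   OUT={e-a}
  B5:   IN={e-a}   OUT={e-a, f*f}
  B6:   IN={e-a}   OUT={b*c, e-a}
  B7:   IN={b*c, e-a}   OUT={b*c, b+d}
  B8:   IN={}   OUT={}
  B9:   IN={}   OUT={c-b}

Merge at B2: IN[B2] = OUT[B1] = {e-a}
Applying B2's transfer function to that IN value gives OUT[B2] (row B2 above).

Answer: {e-a}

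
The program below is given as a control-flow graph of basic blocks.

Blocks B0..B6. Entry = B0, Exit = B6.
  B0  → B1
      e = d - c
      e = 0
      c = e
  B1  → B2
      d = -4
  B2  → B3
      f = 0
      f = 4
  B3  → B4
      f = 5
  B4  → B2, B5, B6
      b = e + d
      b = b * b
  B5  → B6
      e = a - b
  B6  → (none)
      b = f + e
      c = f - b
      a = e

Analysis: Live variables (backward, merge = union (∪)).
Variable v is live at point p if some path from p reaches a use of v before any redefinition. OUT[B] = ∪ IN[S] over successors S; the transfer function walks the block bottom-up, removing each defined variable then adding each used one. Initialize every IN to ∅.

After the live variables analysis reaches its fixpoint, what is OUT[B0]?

Answer: {a, e}

Derivation:
Fixpoint table:
  B0:   IN={a, c, d}   OUT={a, e}
  B1:   IN={a, e}   OUT={a, d, e}
  B2:   IN={a, d, e}   OUT={a, d, e}
  B3:   IN={a, d, e}   OUT={a, d, e, f}
  B4:   IN={a, d, e, f}   OUT={a, b, d, e, f}
  B5:   IN={a, b, f}   OUT={e, f}
  B6:   IN={e, f}   OUT={}

Merge at B0: OUT[B0] = IN[B1] = {a, e}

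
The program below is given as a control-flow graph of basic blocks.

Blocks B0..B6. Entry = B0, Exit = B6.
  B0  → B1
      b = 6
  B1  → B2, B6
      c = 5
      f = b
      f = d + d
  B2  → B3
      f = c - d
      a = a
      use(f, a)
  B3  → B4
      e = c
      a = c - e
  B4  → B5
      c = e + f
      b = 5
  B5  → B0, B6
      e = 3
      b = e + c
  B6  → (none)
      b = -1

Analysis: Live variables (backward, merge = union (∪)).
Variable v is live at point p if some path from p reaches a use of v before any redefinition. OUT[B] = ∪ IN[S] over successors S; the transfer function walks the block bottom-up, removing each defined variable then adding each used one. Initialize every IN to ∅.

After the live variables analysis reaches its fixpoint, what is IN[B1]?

Answer: {a, b, d}

Derivation:
Per-block solution:
  B0:   IN={a, d}   OUT={a, b, d}
  B1:   IN={a, b, d}   OUT={a, c, d}
  B2:   IN={a, c, d}   OUT={c, d, f}
  B3:   IN={c, d, f}   OUT={a, d, e, f}
  B4:   IN={a, d, e, f}   OUT={a, c, d}
  B5:   IN={a, c, d}   OUT={a, d}
  B6:   IN={}   OUT={}

Merge at B1: OUT[B1] = IN[B2] ⊔ IN[B6] = {a, c, d}
Applying B1's transfer function to that OUT value gives IN[B1] (row B1 above).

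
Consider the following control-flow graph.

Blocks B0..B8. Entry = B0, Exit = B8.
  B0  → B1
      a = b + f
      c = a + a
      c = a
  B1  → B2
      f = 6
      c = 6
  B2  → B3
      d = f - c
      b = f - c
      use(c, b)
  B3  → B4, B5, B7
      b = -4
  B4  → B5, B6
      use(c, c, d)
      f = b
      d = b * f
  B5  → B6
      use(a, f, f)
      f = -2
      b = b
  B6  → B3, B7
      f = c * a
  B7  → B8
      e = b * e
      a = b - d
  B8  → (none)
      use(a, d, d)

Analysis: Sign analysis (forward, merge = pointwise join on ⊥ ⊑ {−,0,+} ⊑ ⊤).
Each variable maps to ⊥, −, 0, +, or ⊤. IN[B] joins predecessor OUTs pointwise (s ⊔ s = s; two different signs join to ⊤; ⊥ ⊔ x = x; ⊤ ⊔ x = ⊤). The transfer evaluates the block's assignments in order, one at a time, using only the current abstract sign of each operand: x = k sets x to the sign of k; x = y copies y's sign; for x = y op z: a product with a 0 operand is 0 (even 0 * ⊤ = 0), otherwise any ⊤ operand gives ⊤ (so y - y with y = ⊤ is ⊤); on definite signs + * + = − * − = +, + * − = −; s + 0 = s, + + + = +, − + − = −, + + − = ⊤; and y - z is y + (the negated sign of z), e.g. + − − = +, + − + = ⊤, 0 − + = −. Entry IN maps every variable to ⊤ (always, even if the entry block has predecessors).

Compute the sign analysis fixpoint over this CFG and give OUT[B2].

Fixpoint table:
  B0:   IN=(all ⊤)   OUT=(all ⊤)
  B1:   IN=(all ⊤)   OUT={c:+, f:+; rest ⊤}
  B2:   IN={c:+, f:+; rest ⊤}   OUT={c:+, f:+; rest ⊤}
  B3:   IN={c:+; rest ⊤}   OUT={b:-, c:+; rest ⊤}
  B4:   IN={b:-, c:+; rest ⊤}   OUT={b:-, c:+, d:+, f:-; rest ⊤}
  B5:   IN={b:-, c:+; rest ⊤}   OUT={b:-, c:+, f:-; rest ⊤}
  B6:   IN={b:-, c:+, f:-; rest ⊤}   OUT={b:-, c:+; rest ⊤}
  B7:   IN={b:-, c:+; rest ⊤}   OUT={b:-, c:+; rest ⊤}
  B8:   IN={b:-, c:+; rest ⊤}   OUT={b:-, c:+; rest ⊤}

Merge at B2: IN[B2] = OUT[B1] = {a: ⊤, b: ⊤, c: +, d: ⊤, e: ⊤, f: +}
Applying B2's transfer function to that IN value gives OUT[B2] (row B2 above).

Answer: {a: ⊤, b: ⊤, c: +, d: ⊤, e: ⊤, f: +}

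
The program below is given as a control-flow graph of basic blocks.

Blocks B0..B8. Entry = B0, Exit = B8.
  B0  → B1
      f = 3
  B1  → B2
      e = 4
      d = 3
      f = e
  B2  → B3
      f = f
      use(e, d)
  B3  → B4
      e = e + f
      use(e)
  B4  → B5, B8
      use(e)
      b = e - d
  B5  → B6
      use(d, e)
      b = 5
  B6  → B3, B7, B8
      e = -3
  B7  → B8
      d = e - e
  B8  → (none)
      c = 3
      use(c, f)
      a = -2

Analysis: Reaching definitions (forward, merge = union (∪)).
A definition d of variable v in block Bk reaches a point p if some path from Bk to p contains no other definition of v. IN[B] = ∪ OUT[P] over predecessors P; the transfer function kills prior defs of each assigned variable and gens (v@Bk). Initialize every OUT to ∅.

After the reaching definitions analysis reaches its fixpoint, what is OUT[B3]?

Answer: {b@B5, d@B1, e@B3, f@B2}

Working:
Fixpoint table:
  B0: | IN={} | OUT={f@B0}
  B1: | IN={f@B0} | OUT={d@B1, e@B1, f@B1}
  B2: | IN={d@B1, e@B1, f@B1} | OUT={d@B1, e@B1, f@B2}
  B3: | IN={b@B5, d@B1, e@B1, e@B6, f@B2} | OUT={b@B5, d@B1, e@B3, f@B2}
  B4: | IN={b@B5, d@B1, e@B3, f@B2} | OUT={b@B4, d@B1, e@B3, f@B2}
  B5: | IN={b@B4, d@B1, e@B3, f@B2} | OUT={b@B5, d@B1, e@B3, f@B2}
  B6: | IN={b@B5, d@B1, e@B3, f@B2} | OUT={b@B5, d@B1, e@B6, f@B2}
  B7: | IN={b@B5, d@B1, e@B6, f@B2} | OUT={b@B5, d@B7, e@B6, f@B2}
  B8: | IN={b@B4, b@B5, d@B1, d@B7, e@B3, e@B6, f@B2} | OUT={a@B8, b@B4, b@B5, c@B8, d@B1, d@B7, e@B3, e@B6, f@B2}

Merge at B3: IN[B3] = OUT[B2] ⊔ OUT[B6] = {b@B5, d@B1, e@B1, e@B6, f@B2}
Applying B3's transfer function to that IN value gives OUT[B3] (row B3 above).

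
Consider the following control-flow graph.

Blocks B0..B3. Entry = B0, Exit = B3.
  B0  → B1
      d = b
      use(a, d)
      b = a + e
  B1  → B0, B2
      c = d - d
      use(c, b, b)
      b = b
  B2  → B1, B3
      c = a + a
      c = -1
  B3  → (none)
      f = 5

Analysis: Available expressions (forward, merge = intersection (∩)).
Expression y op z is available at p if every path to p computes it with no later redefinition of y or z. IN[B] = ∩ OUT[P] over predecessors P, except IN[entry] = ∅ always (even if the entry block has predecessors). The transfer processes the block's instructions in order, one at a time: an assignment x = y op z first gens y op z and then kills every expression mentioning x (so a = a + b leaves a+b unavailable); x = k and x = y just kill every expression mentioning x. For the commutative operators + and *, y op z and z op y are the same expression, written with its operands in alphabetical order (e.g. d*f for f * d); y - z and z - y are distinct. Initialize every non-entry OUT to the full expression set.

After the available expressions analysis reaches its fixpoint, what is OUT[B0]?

Per-block solution:
  B0:   IN={}   OUT={a+e}
  B1:   IN={a+e}   OUT={a+e, d-d}
  B2:   IN={a+e, d-d}   OUT={a+a, a+e, d-d}
  B3:   IN={a+a, a+e, d-d}   OUT={a+a, a+e, d-d}

Merge at B0 (entry node, so the boundary value {} is joined with the incoming edge(s)): IN[B0] = {} ∩ OUT[B1] = {}
Applying B0's transfer function to that IN value gives OUT[B0] (row B0 above).

Answer: {a+e}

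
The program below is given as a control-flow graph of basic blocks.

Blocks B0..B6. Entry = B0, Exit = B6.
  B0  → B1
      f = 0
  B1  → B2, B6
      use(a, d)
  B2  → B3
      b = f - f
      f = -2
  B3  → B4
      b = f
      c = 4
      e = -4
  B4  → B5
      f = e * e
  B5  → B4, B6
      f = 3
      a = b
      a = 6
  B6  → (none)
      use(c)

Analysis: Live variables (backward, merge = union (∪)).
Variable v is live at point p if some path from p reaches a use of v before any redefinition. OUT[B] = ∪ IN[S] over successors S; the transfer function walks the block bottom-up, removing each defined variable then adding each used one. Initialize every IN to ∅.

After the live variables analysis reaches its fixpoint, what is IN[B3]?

Answer: {f}

Derivation:
Fixpoint table:
  B0:   IN={a, c, d}   OUT={a, c, d, f}
  B1:   IN={a, c, d, f}   OUT={c, f}
  B2:   IN={f}   OUT={f}
  B3:   IN={f}   OUT={b, c, e}
  B4:   IN={b, c, e}   OUT={b, c, e}
  B5:   IN={b, c, e}   OUT={b, c, e}
  B6:   IN={c}   OUT={}

Merge at B3: OUT[B3] = IN[B4] = {b, c, e}
Applying B3's transfer function to that OUT value gives IN[B3] (row B3 above).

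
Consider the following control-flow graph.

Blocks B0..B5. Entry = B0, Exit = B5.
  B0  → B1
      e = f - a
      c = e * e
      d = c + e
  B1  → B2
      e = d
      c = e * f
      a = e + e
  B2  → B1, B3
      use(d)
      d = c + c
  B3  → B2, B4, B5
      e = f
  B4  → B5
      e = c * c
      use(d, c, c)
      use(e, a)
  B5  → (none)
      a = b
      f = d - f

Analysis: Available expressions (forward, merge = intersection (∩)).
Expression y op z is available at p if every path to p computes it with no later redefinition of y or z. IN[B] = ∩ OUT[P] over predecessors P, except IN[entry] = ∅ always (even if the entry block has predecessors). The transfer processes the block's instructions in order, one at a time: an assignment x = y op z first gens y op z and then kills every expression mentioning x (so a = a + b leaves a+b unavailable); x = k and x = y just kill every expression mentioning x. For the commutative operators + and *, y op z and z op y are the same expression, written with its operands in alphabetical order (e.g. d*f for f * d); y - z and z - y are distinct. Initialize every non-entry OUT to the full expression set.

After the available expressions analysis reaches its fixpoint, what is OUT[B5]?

Converged values:
  B0:   IN={}   OUT={c+e, e*e, f-a}
  B1:   IN={}   OUT={e*f, e+e}
  B2:   IN={}   OUT={c+c}
  B3:   IN={c+c}   OUT={c+c}
  B4:   IN={c+c}   OUT={c*c, c+c}
  B5:   IN={c+c}   OUT={c+c}

Merge at B5: IN[B5] = OUT[B3] ∩ OUT[B4] = {c+c}
Applying B5's transfer function to that IN value gives OUT[B5] (row B5 above).

Answer: {c+c}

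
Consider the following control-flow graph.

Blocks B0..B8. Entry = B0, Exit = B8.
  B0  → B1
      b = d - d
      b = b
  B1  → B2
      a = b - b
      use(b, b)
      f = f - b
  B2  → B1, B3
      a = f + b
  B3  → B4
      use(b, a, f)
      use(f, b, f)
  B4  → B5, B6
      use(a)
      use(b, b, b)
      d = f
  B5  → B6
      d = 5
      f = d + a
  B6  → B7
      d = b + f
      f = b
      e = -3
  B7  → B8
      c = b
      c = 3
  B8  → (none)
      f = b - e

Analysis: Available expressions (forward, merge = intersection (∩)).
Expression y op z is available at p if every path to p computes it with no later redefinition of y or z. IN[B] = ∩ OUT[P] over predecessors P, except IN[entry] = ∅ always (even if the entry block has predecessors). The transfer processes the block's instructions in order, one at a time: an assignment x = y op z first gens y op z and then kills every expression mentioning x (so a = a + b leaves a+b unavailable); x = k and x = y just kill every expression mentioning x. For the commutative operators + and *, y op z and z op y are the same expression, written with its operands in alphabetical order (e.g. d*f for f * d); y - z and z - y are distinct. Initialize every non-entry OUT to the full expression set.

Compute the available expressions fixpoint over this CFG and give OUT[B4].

Converged values:
  B0: | IN={} | OUT={d-d}
  B1: | IN={d-d} | OUT={b-b, d-d}
  B2: | IN={b-b, d-d} | OUT={b+f, b-b, d-d}
  B3: | IN={b+f, b-b, d-d} | OUT={b+f, b-b, d-d}
  B4: | IN={b+f, b-b, d-d} | OUT={b+f, b-b}
  B5: | IN={b+f, b-b} | OUT={a+d, b-b}
  B6: | IN={b-b} | OUT={b-b}
  B7: | IN={b-b} | OUT={b-b}
  B8: | IN={b-b} | OUT={b-b, b-e}

Merge at B4: IN[B4] = OUT[B3] = {b+f, b-b, d-d}
Applying B4's transfer function to that IN value gives OUT[B4] (row B4 above).

Answer: {b+f, b-b}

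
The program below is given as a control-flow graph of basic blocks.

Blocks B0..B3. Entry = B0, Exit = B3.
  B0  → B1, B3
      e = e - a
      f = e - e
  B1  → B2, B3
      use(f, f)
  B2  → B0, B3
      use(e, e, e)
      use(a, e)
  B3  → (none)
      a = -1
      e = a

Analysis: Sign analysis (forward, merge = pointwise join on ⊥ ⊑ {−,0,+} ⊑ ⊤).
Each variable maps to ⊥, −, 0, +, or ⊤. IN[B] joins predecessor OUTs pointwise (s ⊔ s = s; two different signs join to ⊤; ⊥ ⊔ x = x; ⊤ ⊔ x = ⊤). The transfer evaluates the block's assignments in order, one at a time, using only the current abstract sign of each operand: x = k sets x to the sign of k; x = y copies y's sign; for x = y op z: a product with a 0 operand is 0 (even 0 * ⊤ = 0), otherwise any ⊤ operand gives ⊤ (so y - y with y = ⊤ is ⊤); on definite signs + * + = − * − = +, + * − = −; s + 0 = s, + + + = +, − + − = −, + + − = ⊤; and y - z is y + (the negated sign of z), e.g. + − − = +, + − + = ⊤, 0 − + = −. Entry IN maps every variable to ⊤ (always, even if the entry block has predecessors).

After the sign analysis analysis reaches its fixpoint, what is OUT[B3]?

Answer: {a: -, b: ⊤, c: ⊤, d: ⊤, e: -, f: ⊤}

Working:
Converged values:
  B0: | IN=(all ⊤) | OUT=(all ⊤)
  B1: | IN=(all ⊤) | OUT=(all ⊤)
  B2: | IN=(all ⊤) | OUT=(all ⊤)
  B3: | IN=(all ⊤) | OUT={a:-, e:-; rest ⊤}

Merge at B3: IN[B3] = OUT[B0] ⊔ OUT[B1] ⊔ OUT[B2] = {a: ⊤, b: ⊤, c: ⊤, d: ⊤, e: ⊤, f: ⊤}
Applying B3's transfer function to that IN value gives OUT[B3] (row B3 above).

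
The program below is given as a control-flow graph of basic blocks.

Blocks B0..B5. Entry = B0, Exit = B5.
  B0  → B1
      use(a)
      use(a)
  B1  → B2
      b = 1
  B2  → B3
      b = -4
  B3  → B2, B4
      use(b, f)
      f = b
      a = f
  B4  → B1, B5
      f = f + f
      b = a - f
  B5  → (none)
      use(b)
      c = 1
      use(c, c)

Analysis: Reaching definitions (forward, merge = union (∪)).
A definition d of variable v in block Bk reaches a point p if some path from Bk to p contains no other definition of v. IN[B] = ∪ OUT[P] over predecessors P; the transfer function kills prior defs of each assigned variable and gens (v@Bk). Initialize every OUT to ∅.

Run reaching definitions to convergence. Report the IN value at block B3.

Per-block solution:
  B0:   IN={}   OUT={}
  B1:   IN={a@B3, b@B4, f@B4}   OUT={a@B3, b@B1, f@B4}
  B2:   IN={a@B3, b@B1, b@B2, f@B3, f@B4}   OUT={a@B3, b@B2, f@B3, f@B4}
  B3:   IN={a@B3, b@B2, f@B3, f@B4}   OUT={a@B3, b@B2, f@B3}
  B4:   IN={a@B3, b@B2, f@B3}   OUT={a@B3, b@B4, f@B4}
  B5:   IN={a@B3, b@B4, f@B4}   OUT={a@B3, b@B4, c@B5, f@B4}

Merge at B3: IN[B3] = OUT[B2] = {a@B3, b@B2, f@B3, f@B4}

Answer: {a@B3, b@B2, f@B3, f@B4}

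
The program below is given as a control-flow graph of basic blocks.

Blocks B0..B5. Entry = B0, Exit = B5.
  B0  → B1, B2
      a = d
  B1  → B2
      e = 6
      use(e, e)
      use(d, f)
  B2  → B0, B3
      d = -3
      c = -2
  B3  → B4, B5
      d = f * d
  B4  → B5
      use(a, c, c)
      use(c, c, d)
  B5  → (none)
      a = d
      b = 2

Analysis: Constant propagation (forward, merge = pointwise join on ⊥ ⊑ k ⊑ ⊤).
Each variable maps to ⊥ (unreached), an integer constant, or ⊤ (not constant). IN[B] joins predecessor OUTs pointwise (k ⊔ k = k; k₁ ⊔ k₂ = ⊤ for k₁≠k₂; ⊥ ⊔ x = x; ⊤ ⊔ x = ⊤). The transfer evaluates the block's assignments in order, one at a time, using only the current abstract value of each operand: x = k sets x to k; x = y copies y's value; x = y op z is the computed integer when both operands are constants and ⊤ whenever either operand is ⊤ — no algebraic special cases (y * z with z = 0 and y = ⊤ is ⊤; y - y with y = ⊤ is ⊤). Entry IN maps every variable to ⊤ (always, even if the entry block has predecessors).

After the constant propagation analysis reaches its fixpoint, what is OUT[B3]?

Fixpoint table:
  B0: | IN=(all ⊤) | OUT=(all ⊤)
  B1: | IN=(all ⊤) | OUT={e:6; rest ⊤}
  B2: | IN=(all ⊤) | OUT={c:-2, d:-3; rest ⊤}
  B3: | IN={c:-2, d:-3; rest ⊤} | OUT={c:-2; rest ⊤}
  B4: | IN={c:-2; rest ⊤} | OUT={c:-2; rest ⊤}
  B5: | IN={c:-2; rest ⊤} | OUT={b:2, c:-2; rest ⊤}

Merge at B3: IN[B3] = OUT[B2] = {a: ⊤, b: ⊤, c: -2, d: -3, e: ⊤, f: ⊤}
Applying B3's transfer function to that IN value gives OUT[B3] (row B3 above).

Answer: {a: ⊤, b: ⊤, c: -2, d: ⊤, e: ⊤, f: ⊤}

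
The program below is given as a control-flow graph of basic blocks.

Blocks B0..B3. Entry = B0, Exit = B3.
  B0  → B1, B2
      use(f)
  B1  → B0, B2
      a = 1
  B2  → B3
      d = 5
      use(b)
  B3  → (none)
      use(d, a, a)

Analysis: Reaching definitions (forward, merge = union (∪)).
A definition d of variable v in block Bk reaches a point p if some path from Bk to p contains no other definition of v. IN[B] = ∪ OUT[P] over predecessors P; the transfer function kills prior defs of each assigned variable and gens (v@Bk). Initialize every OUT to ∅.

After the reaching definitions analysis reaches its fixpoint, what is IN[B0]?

Answer: {a@B1}

Trace:
Fixpoint table:
  B0:   IN={a@B1}   OUT={a@B1}
  B1:   IN={a@B1}   OUT={a@B1}
  B2:   IN={a@B1}   OUT={a@B1, d@B2}
  B3:   IN={a@B1, d@B2}   OUT={a@B1, d@B2}

Merge at B0 (entry node, so the boundary value {} is joined with the incoming edge(s)): IN[B0] = {} ⊔ OUT[B1] = {a@B1}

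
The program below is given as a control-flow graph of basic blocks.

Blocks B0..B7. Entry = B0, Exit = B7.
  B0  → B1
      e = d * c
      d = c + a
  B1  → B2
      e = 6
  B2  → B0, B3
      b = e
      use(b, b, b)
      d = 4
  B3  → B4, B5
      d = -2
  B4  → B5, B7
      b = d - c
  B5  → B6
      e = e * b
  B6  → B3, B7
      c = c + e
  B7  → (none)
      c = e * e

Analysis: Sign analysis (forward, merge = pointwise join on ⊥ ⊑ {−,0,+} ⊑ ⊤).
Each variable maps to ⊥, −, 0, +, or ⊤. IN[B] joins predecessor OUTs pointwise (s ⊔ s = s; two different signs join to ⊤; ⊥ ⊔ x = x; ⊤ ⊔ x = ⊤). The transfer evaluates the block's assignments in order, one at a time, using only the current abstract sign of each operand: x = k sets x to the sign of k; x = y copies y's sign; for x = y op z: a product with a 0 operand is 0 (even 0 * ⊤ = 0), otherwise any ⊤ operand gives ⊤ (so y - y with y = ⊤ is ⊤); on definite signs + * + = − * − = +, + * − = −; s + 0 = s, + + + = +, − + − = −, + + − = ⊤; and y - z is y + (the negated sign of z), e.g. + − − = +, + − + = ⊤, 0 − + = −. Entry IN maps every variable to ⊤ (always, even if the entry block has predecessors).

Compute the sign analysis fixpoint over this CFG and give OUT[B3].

Fixpoint table:
  B0:  IN=(all ⊤)  OUT=(all ⊤)
  B1:  IN=(all ⊤)  OUT={e:+; rest ⊤}
  B2:  IN={e:+; rest ⊤}  OUT={b:+, d:+, e:+; rest ⊤}
  B3:  IN=(all ⊤)  OUT={d:-; rest ⊤}
  B4:  IN={d:-; rest ⊤}  OUT={d:-; rest ⊤}
  B5:  IN={d:-; rest ⊤}  OUT={d:-; rest ⊤}
  B6:  IN={d:-; rest ⊤}  OUT={d:-; rest ⊤}
  B7:  IN={d:-; rest ⊤}  OUT={d:-; rest ⊤}

Merge at B3: IN[B3] = OUT[B2] ⊔ OUT[B6] = {a: ⊤, b: ⊤, c: ⊤, d: ⊤, e: ⊤, f: ⊤}
Applying B3's transfer function to that IN value gives OUT[B3] (row B3 above).

Answer: {a: ⊤, b: ⊤, c: ⊤, d: -, e: ⊤, f: ⊤}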